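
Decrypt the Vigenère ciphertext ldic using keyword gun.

fjvw

Repeat the key across the ciphertext: gung
l(11)−g(6): 5 → f
d(3)−u(20): -17≡9 → j
i(8)−n(13): -5≡21 → v
c(2)−g(6): -4≡22 → w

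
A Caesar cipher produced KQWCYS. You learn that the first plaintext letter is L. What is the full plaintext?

From the crib: K(10)−L(11)=-1≡25, so the shift is 25.
Subtract 25 from each ciphertext letter:
K(10): 10−25=-15≡11 → L
Q(16): 16−25=-9≡17 → R
W(22): 22−25=-3≡23 → X
C(2): 2−25=-23≡3 → D
Y(24): 24−25=-1≡25 → Z
S(18): 18−25=-7≡19 → T

LRXDZT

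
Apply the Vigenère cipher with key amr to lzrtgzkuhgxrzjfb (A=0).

llitsqkgygjizvwb

Repeat the key across the message: amramramramramra
l(11)+a(0): 11 → l
z(25)+m(12): 37≡11 → l
r(17)+r(17): 34≡8 → i
t(19)+a(0): 19 → t
g(6)+m(12): 18 → s
z(25)+r(17): 42≡16 → q
k(10)+a(0): 10 → k
u(20)+m(12): 32≡6 → g
h(7)+r(17): 24 → y
g(6)+a(0): 6 → g
x(23)+m(12): 35≡9 → j
r(17)+r(17): 34≡8 → i
z(25)+a(0): 25 → z
j(9)+m(12): 21 → v
f(5)+r(17): 22 → w
b(1)+a(0): 1 → b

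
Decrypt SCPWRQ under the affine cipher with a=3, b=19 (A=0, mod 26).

The inverse of 3 mod 26 is 9, since 3·9=27≡1. Apply D(y)=9·(y−19) mod 26:
S(18): 9·(18−19)=-9≡17 → R
C(2): 9·(2−19)=-153≡3 → D
P(15): 9·(15−19)=-36≡16 → Q
W(22): 9·(22−19)=27≡1 → B
R(17): 9·(17−19)=-18≡8 → I
Q(16): 9·(16−19)=-27≡25 → Z

RDQBIZ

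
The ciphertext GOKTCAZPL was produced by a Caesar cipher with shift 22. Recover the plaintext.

KSOXGEDTP

G(6): 6−22=-16≡10 → K
O(14): 14−22=-8≡18 → S
K(10): 10−22=-12≡14 → O
T(19): 19−22=-3≡23 → X
C(2): 2−22=-20≡6 → G
A(0): 0−22=-22≡4 → E
Z(25): 25−22=3 → D
P(15): 15−22=-7≡19 → T
L(11): 11−22=-11≡15 → P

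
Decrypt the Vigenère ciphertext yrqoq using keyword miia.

Repeat the key across the ciphertext: miiam
y(24)−m(12): 12 → m
r(17)−i(8): 9 → j
q(16)−i(8): 8 → i
o(14)−a(0): 14 → o
q(16)−m(12): 4 → e

mjioe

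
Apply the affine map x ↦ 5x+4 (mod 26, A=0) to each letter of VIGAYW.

FSIEUK

V(21): 5·21+4=109≡5 → F
I(8): 5·8+4=44≡18 → S
G(6): 5·6+4=34≡8 → I
A(0): 5·0+4=4 → E
Y(24): 5·24+4=124≡20 → U
W(22): 5·22+4=114≡10 → K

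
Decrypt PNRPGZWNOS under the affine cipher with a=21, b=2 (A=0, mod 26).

NDXNULWDIC

The inverse of 21 mod 26 is 5, since 21·5=105≡1. Apply D(y)=5·(y−2) mod 26:
P(15): 5·(15−2)=65≡13 → N
N(13): 5·(13−2)=55≡3 → D
R(17): 5·(17−2)=75≡23 → X
P(15): 5·(15−2)=65≡13 → N
G(6): 5·(6−2)=20 → U
Z(25): 5·(25−2)=115≡11 → L
W(22): 5·(22−2)=100≡22 → W
N(13): 5·(13−2)=55≡3 → D
O(14): 5·(14−2)=60≡8 → I
S(18): 5·(18−2)=80≡2 → C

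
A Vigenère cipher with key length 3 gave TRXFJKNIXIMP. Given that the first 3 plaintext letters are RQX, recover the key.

Subtract each crib letter from the matching ciphertext letter (mod 26):
T(19)−R(17)=2 → C
R(17)−Q(16)=1 → B
X(23)−X(23)=0 → A

CBA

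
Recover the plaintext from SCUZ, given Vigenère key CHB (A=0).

QVTX

Repeat the key across the ciphertext: CHBC
S(18)−C(2): 16 → Q
C(2)−H(7): -5≡21 → V
U(20)−B(1): 19 → T
Z(25)−C(2): 23 → X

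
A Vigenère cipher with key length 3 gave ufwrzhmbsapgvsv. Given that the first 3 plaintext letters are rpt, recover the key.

dqd

Subtract each crib letter from the matching ciphertext letter (mod 26):
u(20)−r(17)=3 → d
f(5)−p(15)=-10≡16 → q
w(22)−t(19)=3 → d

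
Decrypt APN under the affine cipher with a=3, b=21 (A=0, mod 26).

The inverse of 3 mod 26 is 9, since 3·9=27≡1. Apply D(y)=9·(y−21) mod 26:
A(0): 9·(0−21)=-189≡19 → T
P(15): 9·(15−21)=-54≡24 → Y
N(13): 9·(13−21)=-72≡6 → G

TYG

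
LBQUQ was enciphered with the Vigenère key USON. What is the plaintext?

RJCHW

Repeat the key across the ciphertext: USONU
L(11)−U(20): -9≡17 → R
B(1)−S(18): -17≡9 → J
Q(16)−O(14): 2 → C
U(20)−N(13): 7 → H
Q(16)−U(20): -4≡22 → W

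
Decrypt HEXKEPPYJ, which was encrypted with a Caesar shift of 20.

NKDQKVVEP

H(7): 7−20=-13≡13 → N
E(4): 4−20=-16≡10 → K
X(23): 23−20=3 → D
K(10): 10−20=-10≡16 → Q
E(4): 4−20=-16≡10 → K
P(15): 15−20=-5≡21 → V
P(15): 15−20=-5≡21 → V
Y(24): 24−20=4 → E
J(9): 9−20=-11≡15 → P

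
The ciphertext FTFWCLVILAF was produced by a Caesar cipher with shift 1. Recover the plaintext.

ESEVBKUHKZE

F(5): 5−1=4 → E
T(19): 19−1=18 → S
F(5): 5−1=4 → E
W(22): 22−1=21 → V
C(2): 2−1=1 → B
L(11): 11−1=10 → K
V(21): 21−1=20 → U
I(8): 8−1=7 → H
L(11): 11−1=10 → K
A(0): 0−1=-1≡25 → Z
F(5): 5−1=4 → E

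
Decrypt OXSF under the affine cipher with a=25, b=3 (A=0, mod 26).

The inverse of 25 mod 26 is 25, since 25·25=625≡1. Apply D(y)=25·(y−3) mod 26:
O(14): 25·(14−3)=275≡15 → P
X(23): 25·(23−3)=500≡6 → G
S(18): 25·(18−3)=375≡11 → L
F(5): 25·(5−3)=50≡24 → Y

PGLY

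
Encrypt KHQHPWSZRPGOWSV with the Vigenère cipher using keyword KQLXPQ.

UXBEEMCPCMVEGIG

Repeat the key across the message: KQLXPQKQLXPQKQL
K(10)+K(10): 20 → U
H(7)+Q(16): 23 → X
Q(16)+L(11): 27≡1 → B
H(7)+X(23): 30≡4 → E
P(15)+P(15): 30≡4 → E
W(22)+Q(16): 38≡12 → M
S(18)+K(10): 28≡2 → C
Z(25)+Q(16): 41≡15 → P
R(17)+L(11): 28≡2 → C
P(15)+X(23): 38≡12 → M
G(6)+P(15): 21 → V
O(14)+Q(16): 30≡4 → E
W(22)+K(10): 32≡6 → G
S(18)+Q(16): 34≡8 → I
V(21)+L(11): 32≡6 → G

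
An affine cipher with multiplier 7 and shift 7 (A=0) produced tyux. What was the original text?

The inverse of 7 mod 26 is 15, since 7·15=105≡1. Apply D(y)=15·(y−7) mod 26:
t(19): 15·(19−7)=180≡24 → y
y(24): 15·(24−7)=255≡21 → v
u(20): 15·(20−7)=195≡13 → n
x(23): 15·(23−7)=240≡6 → g

yvng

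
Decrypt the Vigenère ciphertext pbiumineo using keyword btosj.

oiucdhuqw

Repeat the key across the ciphertext: btosjbtos
p(15)−b(1): 14 → o
b(1)−t(19): -18≡8 → i
i(8)−o(14): -6≡20 → u
u(20)−s(18): 2 → c
m(12)−j(9): 3 → d
i(8)−b(1): 7 → h
n(13)−t(19): -6≡20 → u
e(4)−o(14): -10≡16 → q
o(14)−s(18): -4≡22 → w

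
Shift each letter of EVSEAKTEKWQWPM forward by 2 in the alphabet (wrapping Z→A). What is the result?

GXUGCMVGMYSYRO

E(4): 4+2=6 → G
V(21): 21+2=23 → X
S(18): 18+2=20 → U
E(4): 4+2=6 → G
A(0): 0+2=2 → C
K(10): 10+2=12 → M
T(19): 19+2=21 → V
E(4): 4+2=6 → G
K(10): 10+2=12 → M
W(22): 22+2=24 → Y
Q(16): 16+2=18 → S
W(22): 22+2=24 → Y
P(15): 15+2=17 → R
M(12): 12+2=14 → O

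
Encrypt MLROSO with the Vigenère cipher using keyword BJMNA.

NUDBSP

Repeat the key across the message: BJMNAB
M(12)+B(1): 13 → N
L(11)+J(9): 20 → U
R(17)+M(12): 29≡3 → D
O(14)+N(13): 27≡1 → B
S(18)+A(0): 18 → S
O(14)+B(1): 15 → P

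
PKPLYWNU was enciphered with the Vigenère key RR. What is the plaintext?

Repeat the key across the ciphertext: RRRRRRRR
P(15)−R(17): -2≡24 → Y
K(10)−R(17): -7≡19 → T
P(15)−R(17): -2≡24 → Y
L(11)−R(17): -6≡20 → U
Y(24)−R(17): 7 → H
W(22)−R(17): 5 → F
N(13)−R(17): -4≡22 → W
U(20)−R(17): 3 → D

YTYUHFWD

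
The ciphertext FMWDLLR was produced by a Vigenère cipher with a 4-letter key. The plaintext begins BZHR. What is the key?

Subtract each crib letter from the matching ciphertext letter (mod 26):
F(5)−B(1)=4 → E
M(12)−Z(25)=-13≡13 → N
W(22)−H(7)=15 → P
D(3)−R(17)=-14≡12 → M

ENPM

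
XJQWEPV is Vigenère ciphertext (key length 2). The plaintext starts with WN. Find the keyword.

Subtract each crib letter from the matching ciphertext letter (mod 26):
X(23)−W(22)=1 → B
J(9)−N(13)=-4≡22 → W

BW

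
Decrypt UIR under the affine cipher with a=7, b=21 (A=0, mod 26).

The inverse of 7 mod 26 is 15, since 7·15=105≡1. Apply D(y)=15·(y−21) mod 26:
U(20): 15·(20−21)=-15≡11 → L
I(8): 15·(8−21)=-195≡13 → N
R(17): 15·(17−21)=-60≡18 → S

LNS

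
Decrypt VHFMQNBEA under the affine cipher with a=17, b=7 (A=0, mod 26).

The inverse of 17 mod 26 is 23, since 17·23=391≡1. Apply D(y)=23·(y−7) mod 26:
V(21): 23·(21−7)=322≡10 → K
H(7): 23·(7−7)=0 → A
F(5): 23·(5−7)=-46≡6 → G
M(12): 23·(12−7)=115≡11 → L
Q(16): 23·(16−7)=207≡25 → Z
N(13): 23·(13−7)=138≡8 → I
B(1): 23·(1−7)=-138≡18 → S
E(4): 23·(4−7)=-69≡9 → J
A(0): 23·(0−7)=-161≡21 → V

KAGLZISJV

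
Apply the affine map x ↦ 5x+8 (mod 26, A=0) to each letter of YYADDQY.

Y(24): 5·24+8=128≡24 → Y
Y(24): 5·24+8=128≡24 → Y
A(0): 5·0+8=8 → I
D(3): 5·3+8=23 → X
D(3): 5·3+8=23 → X
Q(16): 5·16+8=88≡10 → K
Y(24): 5·24+8=128≡24 → Y

YYIXXKY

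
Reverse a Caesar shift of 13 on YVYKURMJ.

LILXHEZW

Y(24): 24−13=11 → L
V(21): 21−13=8 → I
Y(24): 24−13=11 → L
K(10): 10−13=-3≡23 → X
U(20): 20−13=7 → H
R(17): 17−13=4 → E
M(12): 12−13=-1≡25 → Z
J(9): 9−13=-4≡22 → W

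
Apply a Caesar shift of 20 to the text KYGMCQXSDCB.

ESAGWKRMXWV

K(10): 10+20=30≡4 → E
Y(24): 24+20=44≡18 → S
G(6): 6+20=26≡0 → A
M(12): 12+20=32≡6 → G
C(2): 2+20=22 → W
Q(16): 16+20=36≡10 → K
X(23): 23+20=43≡17 → R
S(18): 18+20=38≡12 → M
D(3): 3+20=23 → X
C(2): 2+20=22 → W
B(1): 1+20=21 → V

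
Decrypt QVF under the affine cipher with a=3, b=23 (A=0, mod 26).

The inverse of 3 mod 26 is 9, since 3·9=27≡1. Apply D(y)=9·(y−23) mod 26:
Q(16): 9·(16−23)=-63≡15 → P
V(21): 9·(21−23)=-18≡8 → I
F(5): 9·(5−23)=-162≡20 → U

PIU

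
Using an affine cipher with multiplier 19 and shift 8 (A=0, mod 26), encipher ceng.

c(2): 19·2+8=46≡20 → u
e(4): 19·4+8=84≡6 → g
n(13): 19·13+8=255≡21 → v
g(6): 19·6+8=122≡18 → s

ugvs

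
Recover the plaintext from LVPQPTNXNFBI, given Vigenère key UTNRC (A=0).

Repeat the key across the ciphertext: UTNRCUTNRCUT
L(11)−U(20): -9≡17 → R
V(21)−T(19): 2 → C
P(15)−N(13): 2 → C
Q(16)−R(17): -1≡25 → Z
P(15)−C(2): 13 → N
T(19)−U(20): -1≡25 → Z
N(13)−T(19): -6≡20 → U
X(23)−N(13): 10 → K
N(13)−R(17): -4≡22 → W
F(5)−C(2): 3 → D
B(1)−U(20): -19≡7 → H
I(8)−T(19): -11≡15 → P

RCCZNZUKWDHP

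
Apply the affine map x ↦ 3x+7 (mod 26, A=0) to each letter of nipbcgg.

n(13): 3·13+7=46≡20 → u
i(8): 3·8+7=31≡5 → f
p(15): 3·15+7=52≡0 → a
b(1): 3·1+7=10 → k
c(2): 3·2+7=13 → n
g(6): 3·6+7=25 → z
g(6): 3·6+7=25 → z

ufaknzz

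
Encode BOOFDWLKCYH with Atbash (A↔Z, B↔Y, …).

B(1) → Y(24)
O(14) → L(11)
O(14) → L(11)
F(5) → U(20)
D(3) → W(22)
W(22) → D(3)
L(11) → O(14)
K(10) → P(15)
C(2) → X(23)
Y(24) → B(1)
H(7) → S(18)

YLLUWDOPXBS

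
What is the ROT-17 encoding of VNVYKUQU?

MEMPBLHL

V(21): 21+17=38≡12 → M
N(13): 13+17=30≡4 → E
V(21): 21+17=38≡12 → M
Y(24): 24+17=41≡15 → P
K(10): 10+17=27≡1 → B
U(20): 20+17=37≡11 → L
Q(16): 16+17=33≡7 → H
U(20): 20+17=37≡11 → L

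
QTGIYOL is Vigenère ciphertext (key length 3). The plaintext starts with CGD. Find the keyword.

Subtract each crib letter from the matching ciphertext letter (mod 26):
Q(16)−C(2)=14 → O
T(19)−G(6)=13 → N
G(6)−D(3)=3 → D

OND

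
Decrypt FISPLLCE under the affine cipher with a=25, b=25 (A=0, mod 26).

The inverse of 25 mod 26 is 25, since 25·25=625≡1. Apply D(y)=25·(y−25) mod 26:
F(5): 25·(5−25)=-500≡20 → U
I(8): 25·(8−25)=-425≡17 → R
S(18): 25·(18−25)=-175≡7 → H
P(15): 25·(15−25)=-250≡10 → K
L(11): 25·(11−25)=-350≡14 → O
L(11): 25·(11−25)=-350≡14 → O
C(2): 25·(2−25)=-575≡23 → X
E(4): 25·(4−25)=-525≡21 → V

URHKOOXV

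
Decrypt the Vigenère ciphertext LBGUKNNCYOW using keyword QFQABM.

Repeat the key across the ciphertext: QFQABMQFQAB
L(11)−Q(16): -5≡21 → V
B(1)−F(5): -4≡22 → W
G(6)−Q(16): -10≡16 → Q
U(20)−A(0): 20 → U
K(10)−B(1): 9 → J
N(13)−M(12): 1 → B
N(13)−Q(16): -3≡23 → X
C(2)−F(5): -3≡23 → X
Y(24)−Q(16): 8 → I
O(14)−A(0): 14 → O
W(22)−B(1): 21 → V

VWQUJBXXIOV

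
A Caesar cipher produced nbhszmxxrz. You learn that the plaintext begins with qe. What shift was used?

From the crib: n(13)−q(16)=-3≡23, so the shift is 23.

23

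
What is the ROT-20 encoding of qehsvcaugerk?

kybmpwuoayle

q(16): 16+20=36≡10 → k
e(4): 4+20=24 → y
h(7): 7+20=27≡1 → b
s(18): 18+20=38≡12 → m
v(21): 21+20=41≡15 → p
c(2): 2+20=22 → w
a(0): 0+20=20 → u
u(20): 20+20=40≡14 → o
g(6): 6+20=26≡0 → a
e(4): 4+20=24 → y
r(17): 17+20=37≡11 → l
k(10): 10+20=30≡4 → e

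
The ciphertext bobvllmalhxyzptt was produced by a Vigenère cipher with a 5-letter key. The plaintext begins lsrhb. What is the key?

qwkok

Subtract each crib letter from the matching ciphertext letter (mod 26):
b(1)−l(11)=-10≡16 → q
o(14)−s(18)=-4≡22 → w
b(1)−r(17)=-16≡10 → k
v(21)−h(7)=14 → o
l(11)−b(1)=10 → k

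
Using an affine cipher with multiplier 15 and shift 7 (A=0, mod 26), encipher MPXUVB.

M(12): 15·12+7=187≡5 → F
P(15): 15·15+7=232≡24 → Y
X(23): 15·23+7=352≡14 → O
U(20): 15·20+7=307≡21 → V
V(21): 15·21+7=322≡10 → K
B(1): 15·1+7=22 → W

FYOVKW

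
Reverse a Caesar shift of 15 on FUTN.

F(5): 5−15=-10≡16 → Q
U(20): 20−15=5 → F
T(19): 19−15=4 → E
N(13): 13−15=-2≡24 → Y

QFEY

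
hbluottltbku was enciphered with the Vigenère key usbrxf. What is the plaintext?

njkdroztsknp

Repeat the key across the ciphertext: usbrxfusbrxf
h(7)−u(20): -13≡13 → n
b(1)−s(18): -17≡9 → j
l(11)−b(1): 10 → k
u(20)−r(17): 3 → d
o(14)−x(23): -9≡17 → r
t(19)−f(5): 14 → o
t(19)−u(20): -1≡25 → z
l(11)−s(18): -7≡19 → t
t(19)−b(1): 18 → s
b(1)−r(17): -16≡10 → k
k(10)−x(23): -13≡13 → n
u(20)−f(5): 15 → p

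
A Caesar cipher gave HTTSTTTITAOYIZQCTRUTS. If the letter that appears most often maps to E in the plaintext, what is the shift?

15

The most frequent ciphertext letter is T (appears 8 times).
T is position 19; E is position 4.
Shift = 15.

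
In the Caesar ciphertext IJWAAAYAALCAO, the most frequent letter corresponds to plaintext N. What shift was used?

13

The most frequent ciphertext letter is A (appears 6 times).
A is position 0; N is position 13.
Shift = -13≡13.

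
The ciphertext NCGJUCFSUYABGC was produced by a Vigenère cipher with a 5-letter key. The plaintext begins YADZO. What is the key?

Subtract each crib letter from the matching ciphertext letter (mod 26):
N(13)−Y(24)=-11≡15 → P
C(2)−A(0)=2 → C
G(6)−D(3)=3 → D
J(9)−Z(25)=-16≡10 → K
U(20)−O(14)=6 → G

PCDKG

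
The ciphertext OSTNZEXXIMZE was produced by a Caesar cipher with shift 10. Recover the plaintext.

EIJDPUNNYCPU

O(14): 14−10=4 → E
S(18): 18−10=8 → I
T(19): 19−10=9 → J
N(13): 13−10=3 → D
Z(25): 25−10=15 → P
E(4): 4−10=-6≡20 → U
X(23): 23−10=13 → N
X(23): 23−10=13 → N
I(8): 8−10=-2≡24 → Y
M(12): 12−10=2 → C
Z(25): 25−10=15 → P
E(4): 4−10=-6≡20 → U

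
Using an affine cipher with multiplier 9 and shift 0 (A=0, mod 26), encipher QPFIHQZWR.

OFTULORQX

Q(16): 9·16+0=144≡14 → O
P(15): 9·15+0=135≡5 → F
F(5): 9·5+0=45≡19 → T
I(8): 9·8+0=72≡20 → U
H(7): 9·7+0=63≡11 → L
Q(16): 9·16+0=144≡14 → O
Z(25): 9·25+0=225≡17 → R
W(22): 9·22+0=198≡16 → Q
R(17): 9·17+0=153≡23 → X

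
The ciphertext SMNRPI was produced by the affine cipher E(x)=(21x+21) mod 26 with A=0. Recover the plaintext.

The inverse of 21 mod 26 is 5, since 21·5=105≡1. Apply D(y)=5·(y−21) mod 26:
S(18): 5·(18−21)=-15≡11 → L
M(12): 5·(12−21)=-45≡7 → H
N(13): 5·(13−21)=-40≡12 → M
R(17): 5·(17−21)=-20≡6 → G
P(15): 5·(15−21)=-30≡22 → W
I(8): 5·(8−21)=-65≡13 → N

LHMGWN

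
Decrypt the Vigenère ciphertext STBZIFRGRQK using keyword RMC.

Repeat the key across the ciphertext: RMCRMCRMCRM
S(18)−R(17): 1 → B
T(19)−M(12): 7 → H
B(1)−C(2): -1≡25 → Z
Z(25)−R(17): 8 → I
I(8)−M(12): -4≡22 → W
F(5)−C(2): 3 → D
R(17)−R(17): 0 → A
G(6)−M(12): -6≡20 → U
R(17)−C(2): 15 → P
Q(16)−R(17): -1≡25 → Z
K(10)−M(12): -2≡24 → Y

BHZIWDAUPZY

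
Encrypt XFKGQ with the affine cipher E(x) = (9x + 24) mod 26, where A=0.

XRKAM

X(23): 9·23+24=231≡23 → X
F(5): 9·5+24=69≡17 → R
K(10): 9·10+24=114≡10 → K
G(6): 9·6+24=78≡0 → A
Q(16): 9·16+24=168≡12 → M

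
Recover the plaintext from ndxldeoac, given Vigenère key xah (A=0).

qdqodxrav

Repeat the key across the ciphertext: xahxahxah
n(13)−x(23): -10≡16 → q
d(3)−a(0): 3 → d
x(23)−h(7): 16 → q
l(11)−x(23): -12≡14 → o
d(3)−a(0): 3 → d
e(4)−h(7): -3≡23 → x
o(14)−x(23): -9≡17 → r
a(0)−a(0): 0 → a
c(2)−h(7): -5≡21 → v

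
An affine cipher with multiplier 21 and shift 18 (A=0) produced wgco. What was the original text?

The inverse of 21 mod 26 is 5, since 21·5=105≡1. Apply D(y)=5·(y−18) mod 26:
w(22): 5·(22−18)=20 → u
g(6): 5·(6−18)=-60≡18 → s
c(2): 5·(2−18)=-80≡24 → y
o(14): 5·(14−18)=-20≡6 → g

usyg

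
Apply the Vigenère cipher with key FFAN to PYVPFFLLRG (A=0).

UDVCKKLYWL

Repeat the key across the message: FFANFFANFF
P(15)+F(5): 20 → U
Y(24)+F(5): 29≡3 → D
V(21)+A(0): 21 → V
P(15)+N(13): 28≡2 → C
F(5)+F(5): 10 → K
F(5)+F(5): 10 → K
L(11)+A(0): 11 → L
L(11)+N(13): 24 → Y
R(17)+F(5): 22 → W
G(6)+F(5): 11 → L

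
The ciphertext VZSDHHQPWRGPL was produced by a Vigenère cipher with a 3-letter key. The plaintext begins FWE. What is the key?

Subtract each crib letter from the matching ciphertext letter (mod 26):
V(21)−F(5)=16 → Q
Z(25)−W(22)=3 → D
S(18)−E(4)=14 → O

QDO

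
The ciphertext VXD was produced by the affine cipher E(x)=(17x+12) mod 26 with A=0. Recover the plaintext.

The inverse of 17 mod 26 is 23, since 17·23=391≡1. Apply D(y)=23·(y−12) mod 26:
V(21): 23·(21−12)=207≡25 → Z
X(23): 23·(23−12)=253≡19 → T
D(3): 23·(3−12)=-207≡1 → B

ZTB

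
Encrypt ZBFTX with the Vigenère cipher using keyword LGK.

KHPED

Repeat the key across the message: LGKLG
Z(25)+L(11): 36≡10 → K
B(1)+G(6): 7 → H
F(5)+K(10): 15 → P
T(19)+L(11): 30≡4 → E
X(23)+G(6): 29≡3 → D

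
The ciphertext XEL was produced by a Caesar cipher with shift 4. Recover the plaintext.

TAH

X(23): 23−4=19 → T
E(4): 4−4=0 → A
L(11): 11−4=7 → H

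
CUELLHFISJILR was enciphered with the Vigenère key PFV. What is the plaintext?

Repeat the key across the ciphertext: PFVPFVPFVPFVP
C(2)−P(15): -13≡13 → N
U(20)−F(5): 15 → P
E(4)−V(21): -17≡9 → J
L(11)−P(15): -4≡22 → W
L(11)−F(5): 6 → G
H(7)−V(21): -14≡12 → M
F(5)−P(15): -10≡16 → Q
I(8)−F(5): 3 → D
S(18)−V(21): -3≡23 → X
J(9)−P(15): -6≡20 → U
I(8)−F(5): 3 → D
L(11)−V(21): -10≡16 → Q
R(17)−P(15): 2 → C

NPJWGMQDXUDQC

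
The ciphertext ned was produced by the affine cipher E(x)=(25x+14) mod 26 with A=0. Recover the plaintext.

The inverse of 25 mod 26 is 25, since 25·25=625≡1. Apply D(y)=25·(y−14) mod 26:
n(13): 25·(13−14)=-25≡1 → b
e(4): 25·(4−14)=-250≡10 → k
d(3): 25·(3−14)=-275≡11 → l

bkl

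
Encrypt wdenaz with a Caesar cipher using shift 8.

elmvih

w(22): 22+8=30≡4 → e
d(3): 3+8=11 → l
e(4): 4+8=12 → m
n(13): 13+8=21 → v
a(0): 0+8=8 → i
z(25): 25+8=33≡7 → h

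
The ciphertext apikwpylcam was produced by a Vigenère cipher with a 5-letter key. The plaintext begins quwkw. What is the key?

Subtract each crib letter from the matching ciphertext letter (mod 26):
a(0)−q(16)=-16≡10 → k
p(15)−u(20)=-5≡21 → v
i(8)−w(22)=-14≡12 → m
k(10)−k(10)=0 → a
w(22)−w(22)=0 → a

kvmaa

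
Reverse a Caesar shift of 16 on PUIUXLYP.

ZESEHVIZ

P(15): 15−16=-1≡25 → Z
U(20): 20−16=4 → E
I(8): 8−16=-8≡18 → S
U(20): 20−16=4 → E
X(23): 23−16=7 → H
L(11): 11−16=-5≡21 → V
Y(24): 24−16=8 → I
P(15): 15−16=-1≡25 → Z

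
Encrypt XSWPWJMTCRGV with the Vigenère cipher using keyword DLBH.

ADXWZUNAFCHC

Repeat the key across the message: DLBHDLBHDLBH
X(23)+D(3): 26≡0 → A
S(18)+L(11): 29≡3 → D
W(22)+B(1): 23 → X
P(15)+H(7): 22 → W
W(22)+D(3): 25 → Z
J(9)+L(11): 20 → U
M(12)+B(1): 13 → N
T(19)+H(7): 26≡0 → A
C(2)+D(3): 5 → F
R(17)+L(11): 28≡2 → C
G(6)+B(1): 7 → H
V(21)+H(7): 28≡2 → C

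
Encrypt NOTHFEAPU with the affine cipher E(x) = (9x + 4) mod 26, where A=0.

RATPXOEJC

N(13): 9·13+4=121≡17 → R
O(14): 9·14+4=130≡0 → A
T(19): 9·19+4=175≡19 → T
H(7): 9·7+4=67≡15 → P
F(5): 9·5+4=49≡23 → X
E(4): 9·4+4=40≡14 → O
A(0): 9·0+4=4 → E
P(15): 9·15+4=139≡9 → J
U(20): 9·20+4=184≡2 → C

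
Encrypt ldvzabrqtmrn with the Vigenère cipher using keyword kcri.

Repeat the key across the message: kcrikcrikcri
l(11)+k(10): 21 → v
d(3)+c(2): 5 → f
v(21)+r(17): 38≡12 → m
z(25)+i(8): 33≡7 → h
a(0)+k(10): 10 → k
b(1)+c(2): 3 → d
r(17)+r(17): 34≡8 → i
q(16)+i(8): 24 → y
t(19)+k(10): 29≡3 → d
m(12)+c(2): 14 → o
r(17)+r(17): 34≡8 → i
n(13)+i(8): 21 → v

vfmhkdiydoiv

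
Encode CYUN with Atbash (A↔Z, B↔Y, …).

C(2) → X(23)
Y(24) → B(1)
U(20) → F(5)
N(13) → M(12)

XBFM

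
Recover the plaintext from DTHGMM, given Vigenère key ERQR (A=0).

ZCRPIV

Repeat the key across the ciphertext: ERQRER
D(3)−E(4): -1≡25 → Z
T(19)−R(17): 2 → C
H(7)−Q(16): -9≡17 → R
G(6)−R(17): -11≡15 → P
M(12)−E(4): 8 → I
M(12)−R(17): -5≡21 → V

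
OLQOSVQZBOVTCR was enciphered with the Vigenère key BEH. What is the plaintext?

Repeat the key across the ciphertext: BEHBEHBEHBEHBE
O(14)−B(1): 13 → N
L(11)−E(4): 7 → H
Q(16)−H(7): 9 → J
O(14)−B(1): 13 → N
S(18)−E(4): 14 → O
V(21)−H(7): 14 → O
Q(16)−B(1): 15 → P
Z(25)−E(4): 21 → V
B(1)−H(7): -6≡20 → U
O(14)−B(1): 13 → N
V(21)−E(4): 17 → R
T(19)−H(7): 12 → M
C(2)−B(1): 1 → B
R(17)−E(4): 13 → N

NHJNOOPVUNRMBN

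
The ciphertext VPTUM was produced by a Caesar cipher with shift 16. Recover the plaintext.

FZDEW

V(21): 21−16=5 → F
P(15): 15−16=-1≡25 → Z
T(19): 19−16=3 → D
U(20): 20−16=4 → E
M(12): 12−16=-4≡22 → W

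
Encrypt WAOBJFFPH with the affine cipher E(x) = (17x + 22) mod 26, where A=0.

W(22): 17·22+22=396≡6 → G
A(0): 17·0+22=22 → W
O(14): 17·14+22=260≡0 → A
B(1): 17·1+22=39≡13 → N
J(9): 17·9+22=175≡19 → T
F(5): 17·5+22=107≡3 → D
F(5): 17·5+22=107≡3 → D
P(15): 17·15+22=277≡17 → R
H(7): 17·7+22=141≡11 → L

GWANTDDRL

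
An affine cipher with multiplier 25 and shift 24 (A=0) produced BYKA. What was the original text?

XAOY

The inverse of 25 mod 26 is 25, since 25·25=625≡1. Apply D(y)=25·(y−24) mod 26:
B(1): 25·(1−24)=-575≡23 → X
Y(24): 25·(24−24)=0 → A
K(10): 25·(10−24)=-350≡14 → O
A(0): 25·(0−24)=-600≡24 → Y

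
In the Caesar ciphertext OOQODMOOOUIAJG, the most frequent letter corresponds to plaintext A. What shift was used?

The most frequent ciphertext letter is O (appears 6 times).
O is position 14; A is position 0.
Shift = 14.

14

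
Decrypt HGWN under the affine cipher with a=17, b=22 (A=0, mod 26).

TWAB

The inverse of 17 mod 26 is 23, since 17·23=391≡1. Apply D(y)=23·(y−22) mod 26:
H(7): 23·(7−22)=-345≡19 → T
G(6): 23·(6−22)=-368≡22 → W
W(22): 23·(22−22)=0 → A
N(13): 23·(13−22)=-207≡1 → B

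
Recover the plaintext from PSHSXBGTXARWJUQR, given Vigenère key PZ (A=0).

Repeat the key across the ciphertext: PZPZPZPZPZPZPZPZ
P(15)−P(15): 0 → A
S(18)−Z(25): -7≡19 → T
H(7)−P(15): -8≡18 → S
S(18)−Z(25): -7≡19 → T
X(23)−P(15): 8 → I
B(1)−Z(25): -24≡2 → C
G(6)−P(15): -9≡17 → R
T(19)−Z(25): -6≡20 → U
X(23)−P(15): 8 → I
A(0)−Z(25): -25≡1 → B
R(17)−P(15): 2 → C
W(22)−Z(25): -3≡23 → X
J(9)−P(15): -6≡20 → U
U(20)−Z(25): -5≡21 → V
Q(16)−P(15): 1 → B
R(17)−Z(25): -8≡18 → S

ATSTICRUIBCXUVBS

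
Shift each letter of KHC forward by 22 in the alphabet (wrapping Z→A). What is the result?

K(10): 10+22=32≡6 → G
H(7): 7+22=29≡3 → D
C(2): 2+22=24 → Y

GDY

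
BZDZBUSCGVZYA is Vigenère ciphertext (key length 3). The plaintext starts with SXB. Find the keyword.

Subtract each crib letter from the matching ciphertext letter (mod 26):
B(1)−S(18)=-17≡9 → J
Z(25)−X(23)=2 → C
D(3)−B(1)=2 → C

JCC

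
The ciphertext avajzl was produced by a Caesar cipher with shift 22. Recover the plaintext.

ezendp

a(0): 0−22=-22≡4 → e
v(21): 21−22=-1≡25 → z
a(0): 0−22=-22≡4 → e
j(9): 9−22=-13≡13 → n
z(25): 25−22=3 → d
l(11): 11−22=-11≡15 → p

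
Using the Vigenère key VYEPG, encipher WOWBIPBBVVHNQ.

RMAQOKZFKBCLU

Repeat the key across the message: VYEPGVYEPGVYE
W(22)+V(21): 43≡17 → R
O(14)+Y(24): 38≡12 → M
W(22)+E(4): 26≡0 → A
B(1)+P(15): 16 → Q
I(8)+G(6): 14 → O
P(15)+V(21): 36≡10 → K
B(1)+Y(24): 25 → Z
B(1)+E(4): 5 → F
V(21)+P(15): 36≡10 → K
V(21)+G(6): 27≡1 → B
H(7)+V(21): 28≡2 → C
N(13)+Y(24): 37≡11 → L
Q(16)+E(4): 20 → U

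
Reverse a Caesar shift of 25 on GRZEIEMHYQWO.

HSAFJFNIZRXP

G(6): 6−25=-19≡7 → H
R(17): 17−25=-8≡18 → S
Z(25): 25−25=0 → A
E(4): 4−25=-21≡5 → F
I(8): 8−25=-17≡9 → J
E(4): 4−25=-21≡5 → F
M(12): 12−25=-13≡13 → N
H(7): 7−25=-18≡8 → I
Y(24): 24−25=-1≡25 → Z
Q(16): 16−25=-9≡17 → R
W(22): 22−25=-3≡23 → X
O(14): 14−25=-11≡15 → P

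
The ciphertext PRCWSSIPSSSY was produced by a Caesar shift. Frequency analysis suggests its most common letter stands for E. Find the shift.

14

The most frequent ciphertext letter is S (appears 5 times).
S is position 18; E is position 4.
Shift = 14.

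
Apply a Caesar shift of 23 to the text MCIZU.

M(12): 12+23=35≡9 → J
C(2): 2+23=25 → Z
I(8): 8+23=31≡5 → F
Z(25): 25+23=48≡22 → W
U(20): 20+23=43≡17 → R

JZFWR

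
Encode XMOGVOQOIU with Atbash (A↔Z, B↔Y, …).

CNLTELJLRF

X(23) → C(2)
M(12) → N(13)
O(14) → L(11)
G(6) → T(19)
V(21) → E(4)
O(14) → L(11)
Q(16) → J(9)
O(14) → L(11)
I(8) → R(17)
U(20) → F(5)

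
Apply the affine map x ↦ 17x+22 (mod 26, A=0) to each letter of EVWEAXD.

E(4): 17·4+22=90≡12 → M
V(21): 17·21+22=379≡15 → P
W(22): 17·22+22=396≡6 → G
E(4): 17·4+22=90≡12 → M
A(0): 17·0+22=22 → W
X(23): 17·23+22=413≡23 → X
D(3): 17·3+22=73≡21 → V

MPGMWXV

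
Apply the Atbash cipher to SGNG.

S(18) → H(7)
G(6) → T(19)
N(13) → M(12)
G(6) → T(19)

HTMT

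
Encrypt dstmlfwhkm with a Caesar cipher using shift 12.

pefyxritwy

d(3): 3+12=15 → p
s(18): 18+12=30≡4 → e
t(19): 19+12=31≡5 → f
m(12): 12+12=24 → y
l(11): 11+12=23 → x
f(5): 5+12=17 → r
w(22): 22+12=34≡8 → i
h(7): 7+12=19 → t
k(10): 10+12=22 → w
m(12): 12+12=24 → y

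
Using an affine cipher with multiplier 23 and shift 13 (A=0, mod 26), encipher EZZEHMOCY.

BQQBSDXHT

E(4): 23·4+13=105≡1 → B
Z(25): 23·25+13=588≡16 → Q
Z(25): 23·25+13=588≡16 → Q
E(4): 23·4+13=105≡1 → B
H(7): 23·7+13=174≡18 → S
M(12): 23·12+13=289≡3 → D
O(14): 23·14+13=335≡23 → X
C(2): 23·2+13=59≡7 → H
Y(24): 23·24+13=565≡19 → T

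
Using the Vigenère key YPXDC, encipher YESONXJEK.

Repeat the key across the message: YPXDCYPXD
Y(24)+Y(24): 48≡22 → W
E(4)+P(15): 19 → T
S(18)+X(23): 41≡15 → P
O(14)+D(3): 17 → R
N(13)+C(2): 15 → P
X(23)+Y(24): 47≡21 → V
J(9)+P(15): 24 → Y
E(4)+X(23): 27≡1 → B
K(10)+D(3): 13 → N

WTPRPVYBN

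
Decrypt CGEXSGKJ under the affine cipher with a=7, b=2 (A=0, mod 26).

The inverse of 7 mod 26 is 15, since 7·15=105≡1. Apply D(y)=15·(y−2) mod 26:
C(2): 15·(2−2)=0 → A
G(6): 15·(6−2)=60≡8 → I
E(4): 15·(4−2)=30≡4 → E
X(23): 15·(23−2)=315≡3 → D
S(18): 15·(18−2)=240≡6 → G
G(6): 15·(6−2)=60≡8 → I
K(10): 15·(10−2)=120≡16 → Q
J(9): 15·(9−2)=105≡1 → B

AIEDGIQB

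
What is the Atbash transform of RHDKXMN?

ISWPCNM

R(17) → I(8)
H(7) → S(18)
D(3) → W(22)
K(10) → P(15)
X(23) → C(2)
M(12) → N(13)
N(13) → M(12)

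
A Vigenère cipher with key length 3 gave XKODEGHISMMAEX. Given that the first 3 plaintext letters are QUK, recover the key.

Subtract each crib letter from the matching ciphertext letter (mod 26):
X(23)−Q(16)=7 → H
K(10)−U(20)=-10≡16 → Q
O(14)−K(10)=4 → E

HQE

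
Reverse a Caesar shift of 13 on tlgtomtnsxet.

t(19): 19−13=6 → g
l(11): 11−13=-2≡24 → y
g(6): 6−13=-7≡19 → t
t(19): 19−13=6 → g
o(14): 14−13=1 → b
m(12): 12−13=-1≡25 → z
t(19): 19−13=6 → g
n(13): 13−13=0 → a
s(18): 18−13=5 → f
x(23): 23−13=10 → k
e(4): 4−13=-9≡17 → r
t(19): 19−13=6 → g

gytgbzgafkrg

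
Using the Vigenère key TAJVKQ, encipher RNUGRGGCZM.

Repeat the key across the message: TAJVKQTAJV
R(17)+T(19): 36≡10 → K
N(13)+A(0): 13 → N
U(20)+J(9): 29≡3 → D
G(6)+V(21): 27≡1 → B
R(17)+K(10): 27≡1 → B
G(6)+Q(16): 22 → W
G(6)+T(19): 25 → Z
C(2)+A(0): 2 → C
Z(25)+J(9): 34≡8 → I
M(12)+V(21): 33≡7 → H

KNDBBWZCIH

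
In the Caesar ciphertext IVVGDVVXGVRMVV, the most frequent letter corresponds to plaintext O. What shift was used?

The most frequent ciphertext letter is V (appears 7 times).
V is position 21; O is position 14.
Shift = 7.

7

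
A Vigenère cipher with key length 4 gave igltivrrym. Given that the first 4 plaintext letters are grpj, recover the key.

Subtract each crib letter from the matching ciphertext letter (mod 26):
i(8)−g(6)=2 → c
g(6)−r(17)=-11≡15 → p
l(11)−p(15)=-4≡22 → w
t(19)−j(9)=10 → k

cpwk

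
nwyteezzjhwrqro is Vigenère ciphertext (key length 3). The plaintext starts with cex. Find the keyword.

lsb

Subtract each crib letter from the matching ciphertext letter (mod 26):
n(13)−c(2)=11 → l
w(22)−e(4)=18 → s
y(24)−x(23)=1 → b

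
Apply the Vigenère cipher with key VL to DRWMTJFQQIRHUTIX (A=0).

YCRXOUABLTMSPEDI

Repeat the key across the message: VLVLVLVLVLVLVLVL
D(3)+V(21): 24 → Y
R(17)+L(11): 28≡2 → C
W(22)+V(21): 43≡17 → R
M(12)+L(11): 23 → X
T(19)+V(21): 40≡14 → O
J(9)+L(11): 20 → U
F(5)+V(21): 26≡0 → A
Q(16)+L(11): 27≡1 → B
Q(16)+V(21): 37≡11 → L
I(8)+L(11): 19 → T
R(17)+V(21): 38≡12 → M
H(7)+L(11): 18 → S
U(20)+V(21): 41≡15 → P
T(19)+L(11): 30≡4 → E
I(8)+V(21): 29≡3 → D
X(23)+L(11): 34≡8 → I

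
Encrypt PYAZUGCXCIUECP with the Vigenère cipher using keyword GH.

VFGGANIEIPALIW

Repeat the key across the message: GHGHGHGHGHGHGH
P(15)+G(6): 21 → V
Y(24)+H(7): 31≡5 → F
A(0)+G(6): 6 → G
Z(25)+H(7): 32≡6 → G
U(20)+G(6): 26≡0 → A
G(6)+H(7): 13 → N
C(2)+G(6): 8 → I
X(23)+H(7): 30≡4 → E
C(2)+G(6): 8 → I
I(8)+H(7): 15 → P
U(20)+G(6): 26≡0 → A
E(4)+H(7): 11 → L
C(2)+G(6): 8 → I
P(15)+H(7): 22 → W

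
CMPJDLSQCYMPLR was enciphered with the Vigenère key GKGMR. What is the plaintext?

Repeat the key across the ciphertext: GKGMRGKGMRGKGM
C(2)−G(6): -4≡22 → W
M(12)−K(10): 2 → C
P(15)−G(6): 9 → J
J(9)−M(12): -3≡23 → X
D(3)−R(17): -14≡12 → M
L(11)−G(6): 5 → F
S(18)−K(10): 8 → I
Q(16)−G(6): 10 → K
C(2)−M(12): -10≡16 → Q
Y(24)−R(17): 7 → H
M(12)−G(6): 6 → G
P(15)−K(10): 5 → F
L(11)−G(6): 5 → F
R(17)−M(12): 5 → F

WCJXMFIKQHGFFF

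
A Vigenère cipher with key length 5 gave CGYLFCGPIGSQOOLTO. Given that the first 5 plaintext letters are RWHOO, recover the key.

LKRXR

Subtract each crib letter from the matching ciphertext letter (mod 26):
C(2)−R(17)=-15≡11 → L
G(6)−W(22)=-16≡10 → K
Y(24)−H(7)=17 → R
L(11)−O(14)=-3≡23 → X
F(5)−O(14)=-9≡17 → R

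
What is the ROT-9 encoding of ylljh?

y(24): 24+9=33≡7 → h
l(11): 11+9=20 → u
l(11): 11+9=20 → u
j(9): 9+9=18 → s
h(7): 7+9=16 → q

huusq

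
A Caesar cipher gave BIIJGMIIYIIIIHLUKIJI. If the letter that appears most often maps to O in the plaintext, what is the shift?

20

The most frequent ciphertext letter is I (appears 10 times).
I is position 8; O is position 14.
Shift = -6≡20.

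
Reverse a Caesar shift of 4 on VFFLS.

V(21): 21−4=17 → R
F(5): 5−4=1 → B
F(5): 5−4=1 → B
L(11): 11−4=7 → H
S(18): 18−4=14 → O

RBBHO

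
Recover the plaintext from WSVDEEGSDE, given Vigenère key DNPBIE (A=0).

TFGCWADFOD

Repeat the key across the ciphertext: DNPBIEDNPB
W(22)−D(3): 19 → T
S(18)−N(13): 5 → F
V(21)−P(15): 6 → G
D(3)−B(1): 2 → C
E(4)−I(8): -4≡22 → W
E(4)−E(4): 0 → A
G(6)−D(3): 3 → D
S(18)−N(13): 5 → F
D(3)−P(15): -12≡14 → O
E(4)−B(1): 3 → D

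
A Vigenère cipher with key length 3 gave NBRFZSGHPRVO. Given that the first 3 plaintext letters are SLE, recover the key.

VQN

Subtract each crib letter from the matching ciphertext letter (mod 26):
N(13)−S(18)=-5≡21 → V
B(1)−L(11)=-10≡16 → Q
R(17)−E(4)=13 → N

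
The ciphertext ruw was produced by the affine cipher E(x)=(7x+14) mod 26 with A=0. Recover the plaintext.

The inverse of 7 mod 26 is 15, since 7·15=105≡1. Apply D(y)=15·(y−14) mod 26:
r(17): 15·(17−14)=45≡19 → t
u(20): 15·(20−14)=90≡12 → m
w(22): 15·(22−14)=120≡16 → q

tmq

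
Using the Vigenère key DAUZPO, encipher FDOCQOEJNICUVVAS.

Repeat the key across the message: DAUZPODAUZPODAUZ
F(5)+D(3): 8 → I
D(3)+A(0): 3 → D
O(14)+U(20): 34≡8 → I
C(2)+Z(25): 27≡1 → B
Q(16)+P(15): 31≡5 → F
O(14)+O(14): 28≡2 → C
E(4)+D(3): 7 → H
J(9)+A(0): 9 → J
N(13)+U(20): 33≡7 → H
I(8)+Z(25): 33≡7 → H
C(2)+P(15): 17 → R
U(20)+O(14): 34≡8 → I
V(21)+D(3): 24 → Y
V(21)+A(0): 21 → V
A(0)+U(20): 20 → U
S(18)+Z(25): 43≡17 → R

IDIBFCHJHHRIYVUR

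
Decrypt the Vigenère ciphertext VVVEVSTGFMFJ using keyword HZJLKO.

Repeat the key across the ciphertext: HZJLKOHZJLKO
V(21)−H(7): 14 → O
V(21)−Z(25): -4≡22 → W
V(21)−J(9): 12 → M
E(4)−L(11): -7≡19 → T
V(21)−K(10): 11 → L
S(18)−O(14): 4 → E
T(19)−H(7): 12 → M
G(6)−Z(25): -19≡7 → H
F(5)−J(9): -4≡22 → W
M(12)−L(11): 1 → B
F(5)−K(10): -5≡21 → V
J(9)−O(14): -5≡21 → V

OWMTLEMHWBVV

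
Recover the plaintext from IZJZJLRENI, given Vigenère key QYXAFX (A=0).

Repeat the key across the ciphertext: QYXAFXQYXA
I(8)−Q(16): -8≡18 → S
Z(25)−Y(24): 1 → B
J(9)−X(23): -14≡12 → M
Z(25)−A(0): 25 → Z
J(9)−F(5): 4 → E
L(11)−X(23): -12≡14 → O
R(17)−Q(16): 1 → B
E(4)−Y(24): -20≡6 → G
N(13)−X(23): -10≡16 → Q
I(8)−A(0): 8 → I

SBMZEOBGQI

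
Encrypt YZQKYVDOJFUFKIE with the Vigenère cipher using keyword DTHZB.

Repeat the key across the message: DTHZBDTHZBDTHZB
Y(24)+D(3): 27≡1 → B
Z(25)+T(19): 44≡18 → S
Q(16)+H(7): 23 → X
K(10)+Z(25): 35≡9 → J
Y(24)+B(1): 25 → Z
V(21)+D(3): 24 → Y
D(3)+T(19): 22 → W
O(14)+H(7): 21 → V
J(9)+Z(25): 34≡8 → I
F(5)+B(1): 6 → G
U(20)+D(3): 23 → X
F(5)+T(19): 24 → Y
K(10)+H(7): 17 → R
I(8)+Z(25): 33≡7 → H
E(4)+B(1): 5 → F

BSXJZYWVIGXYRHF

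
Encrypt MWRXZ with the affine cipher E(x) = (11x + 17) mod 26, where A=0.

TZWKG

M(12): 11·12+17=149≡19 → T
W(22): 11·22+17=259≡25 → Z
R(17): 11·17+17=204≡22 → W
X(23): 11·23+17=270≡10 → K
Z(25): 11·25+17=292≡6 → G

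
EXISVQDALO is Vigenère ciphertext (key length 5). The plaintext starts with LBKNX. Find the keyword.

Subtract each crib letter from the matching ciphertext letter (mod 26):
E(4)−L(11)=-7≡19 → T
X(23)−B(1)=22 → W
I(8)−K(10)=-2≡24 → Y
S(18)−N(13)=5 → F
V(21)−X(23)=-2≡24 → Y

TWYFY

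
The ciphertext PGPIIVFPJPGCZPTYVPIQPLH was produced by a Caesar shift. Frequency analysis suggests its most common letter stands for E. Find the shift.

The most frequent ciphertext letter is P (appears 7 times).
P is position 15; E is position 4.
Shift = 11.

11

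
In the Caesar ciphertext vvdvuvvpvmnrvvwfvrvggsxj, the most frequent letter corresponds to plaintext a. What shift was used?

The most frequent ciphertext letter is v (appears 10 times).
v is position 21; a is position 0.
Shift = 21.

21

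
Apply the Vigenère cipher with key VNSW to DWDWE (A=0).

Repeat the key across the message: VNSWV
D(3)+V(21): 24 → Y
W(22)+N(13): 35≡9 → J
D(3)+S(18): 21 → V
W(22)+W(22): 44≡18 → S
E(4)+V(21): 25 → Z

YJVSZ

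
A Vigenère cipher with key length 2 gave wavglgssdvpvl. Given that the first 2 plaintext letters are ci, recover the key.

Subtract each crib letter from the matching ciphertext letter (mod 26):
w(22)−c(2)=20 → u
a(0)−i(8)=-8≡18 → s

us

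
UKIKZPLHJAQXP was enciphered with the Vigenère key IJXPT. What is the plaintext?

MBLVGHCKUHIOS

Repeat the key across the ciphertext: IJXPTIJXPTIJX
U(20)−I(8): 12 → M
K(10)−J(9): 1 → B
I(8)−X(23): -15≡11 → L
K(10)−P(15): -5≡21 → V
Z(25)−T(19): 6 → G
P(15)−I(8): 7 → H
L(11)−J(9): 2 → C
H(7)−X(23): -16≡10 → K
J(9)−P(15): -6≡20 → U
A(0)−T(19): -19≡7 → H
Q(16)−I(8): 8 → I
X(23)−J(9): 14 → O
P(15)−X(23): -8≡18 → S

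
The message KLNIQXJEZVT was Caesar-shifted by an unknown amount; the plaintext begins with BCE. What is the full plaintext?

From the crib: K(10)−B(1)=9, so the shift is 9.
Subtract 9 from each ciphertext letter:
K(10): 10−9=1 → B
L(11): 11−9=2 → C
N(13): 13−9=4 → E
I(8): 8−9=-1≡25 → Z
Q(16): 16−9=7 → H
X(23): 23−9=14 → O
J(9): 9−9=0 → A
E(4): 4−9=-5≡21 → V
Z(25): 25−9=16 → Q
V(21): 21−9=12 → M
T(19): 19−9=10 → K

BCEZHOAVQMK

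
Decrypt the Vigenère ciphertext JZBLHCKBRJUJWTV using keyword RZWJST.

Repeat the key across the ciphertext: RZWJSTRZWJSTRZW
J(9)−R(17): -8≡18 → S
Z(25)−Z(25): 0 → A
B(1)−W(22): -21≡5 → F
L(11)−J(9): 2 → C
H(7)−S(18): -11≡15 → P
C(2)−T(19): -17≡9 → J
K(10)−R(17): -7≡19 → T
B(1)−Z(25): -24≡2 → C
R(17)−W(22): -5≡21 → V
J(9)−J(9): 0 → A
U(20)−S(18): 2 → C
J(9)−T(19): -10≡16 → Q
W(22)−R(17): 5 → F
T(19)−Z(25): -6≡20 → U
V(21)−W(22): -1≡25 → Z

SAFCPJTCVACQFUZ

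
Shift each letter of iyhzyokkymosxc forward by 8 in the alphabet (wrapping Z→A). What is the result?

qgphgwssguwafk

i(8): 8+8=16 → q
y(24): 24+8=32≡6 → g
h(7): 7+8=15 → p
z(25): 25+8=33≡7 → h
y(24): 24+8=32≡6 → g
o(14): 14+8=22 → w
k(10): 10+8=18 → s
k(10): 10+8=18 → s
y(24): 24+8=32≡6 → g
m(12): 12+8=20 → u
o(14): 14+8=22 → w
s(18): 18+8=26≡0 → a
x(23): 23+8=31≡5 → f
c(2): 2+8=10 → k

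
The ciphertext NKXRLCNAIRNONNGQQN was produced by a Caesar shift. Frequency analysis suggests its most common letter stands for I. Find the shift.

The most frequent ciphertext letter is N (appears 6 times).
N is position 13; I is position 8.
Shift = 5.

5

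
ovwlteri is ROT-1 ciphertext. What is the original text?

o(14): 14−1=13 → n
v(21): 21−1=20 → u
w(22): 22−1=21 → v
l(11): 11−1=10 → k
t(19): 19−1=18 → s
e(4): 4−1=3 → d
r(17): 17−1=16 → q
i(8): 8−1=7 → h

nuvksdqh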